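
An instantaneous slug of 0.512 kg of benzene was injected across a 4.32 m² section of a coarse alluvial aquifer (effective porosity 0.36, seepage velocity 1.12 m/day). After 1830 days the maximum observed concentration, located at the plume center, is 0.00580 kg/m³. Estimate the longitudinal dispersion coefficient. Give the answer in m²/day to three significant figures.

0.140 m²/day

At the plume center C_max = M/(n_e·A·√(4πDt)), so D = M²/(4πt·(n_e·A·C_max)²).
n_e·A·C_max = 0.36 × 4.32 × 0.00580 = 0.009020 kg/m.
D = 0.512²/(4π × 1830 × 0.009020²) = 0.140 m²/day.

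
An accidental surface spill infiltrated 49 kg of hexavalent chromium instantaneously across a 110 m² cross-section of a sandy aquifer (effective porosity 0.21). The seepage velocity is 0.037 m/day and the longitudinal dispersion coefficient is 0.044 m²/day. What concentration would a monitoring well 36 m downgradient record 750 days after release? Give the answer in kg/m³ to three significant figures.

For an instantaneous plane source, C(x,t) = M/(n_e·A·√(4πDt)) · exp(−(x−vt)²/(4Dt)), with n_e·A the pore (flow) area.
Plume center vt = 0.037 × 750 = 27.75 m, so the well at 36 m is 8.25 m downgradient of the peak.
√(4πDt) = 20.36 m, giving peak height M/(n_e·A·√(4πDt)) = 49/(0.21 × 110 × 20.36) = 0.1042 kg/m³.
(x−vt)²/(4Dt) = (8.25)²/(4 × 0.044 × 750) = 0.5156; exp(−0.5156) = 0.5971.
C = 0.1042 × 0.5971 = 0.0622 kg/m³.

0.0622 kg/m³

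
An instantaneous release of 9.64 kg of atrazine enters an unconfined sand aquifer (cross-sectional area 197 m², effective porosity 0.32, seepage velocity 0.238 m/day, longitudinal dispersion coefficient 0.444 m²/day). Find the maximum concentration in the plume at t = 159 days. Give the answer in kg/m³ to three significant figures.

0.00513 kg/m³

The peak of an instantaneous 1D plume sits at x = vt; there the Gaussian factor is 1 and C_max = M/(n_e·A·√(4πDt)), where n_e·A is the pore area the mass is dissolved in.
√(4πDt) = √(4π × 0.444 × 159) = 29.78 m, so C_max = 9.64/(0.32 × 197 × 29.78) = 0.00513 kg/m³.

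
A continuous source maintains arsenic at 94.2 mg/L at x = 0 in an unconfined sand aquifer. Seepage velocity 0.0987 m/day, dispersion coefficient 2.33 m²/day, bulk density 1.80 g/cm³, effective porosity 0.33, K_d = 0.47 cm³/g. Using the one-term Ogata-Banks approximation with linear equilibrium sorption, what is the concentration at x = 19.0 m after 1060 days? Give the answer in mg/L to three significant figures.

57.4 mg/L

Retardation factor R = 1 + ρ_b·K_d/n = 1 + 1.80 × 0.47/0.33 = 3.564.
Sorption retards both mechanisms: v_R = v/R = 0.02769 m/day, D_R = D/R = 0.6538 m²/day.
v_R·t = 0.02769 × 1060 = 29.3514 m; 2√(D_R t) = 52.65 m; argument = (19.0 − 29.3514)/52.65 = -0.1966.
C = C₀ × ½·erfc(-0.1966) = 94.2 × 0.6095 = 57.4 mg/L.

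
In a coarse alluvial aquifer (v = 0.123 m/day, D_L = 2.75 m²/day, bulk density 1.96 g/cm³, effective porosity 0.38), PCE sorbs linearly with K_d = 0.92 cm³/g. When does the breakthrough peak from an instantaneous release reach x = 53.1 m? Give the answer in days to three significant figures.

1650 days

Retardation factor R = 1 + ρ_b·K_d/n = 1 + 1.96 × 0.92/0.38 = 5.745.
Sorption retards both mechanisms: v_R = v/R = 0.02141 m/day, D_R = D/R = 0.4787 m²/day.
Peak time from v_R²t² + 2D_R t − x² = 0: t = (√(D_R² + v_R²x²) − D_R)/v_R².
√(D_R² + v_R²x²) = √(0.4787² + 0.02141² × 53.1²) = 1.234; v_R² = 0.0004584.
t = (1.234 − 0.4787)/0.0004584 = 1650 days.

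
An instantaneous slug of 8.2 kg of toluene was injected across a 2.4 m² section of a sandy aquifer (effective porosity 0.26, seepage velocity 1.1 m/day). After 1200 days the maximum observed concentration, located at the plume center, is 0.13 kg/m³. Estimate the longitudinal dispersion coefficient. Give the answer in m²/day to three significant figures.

At the plume center C_max = M/(n_e·A·√(4πDt)), so D = M²/(4πt·(n_e·A·C_max)²).
n_e·A·C_max = 0.26 × 2.4 × 0.13 = 0.08112 kg/m.
D = 8.2²/(4π × 1200 × 0.08112²) = 0.678 m²/day.

0.678 m²/day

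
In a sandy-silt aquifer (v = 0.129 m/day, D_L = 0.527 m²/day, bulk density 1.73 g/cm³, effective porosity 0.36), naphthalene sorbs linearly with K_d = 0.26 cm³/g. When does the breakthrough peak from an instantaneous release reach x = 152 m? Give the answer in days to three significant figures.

Retardation factor R = 1 + ρ_b·K_d/n = 1 + 1.73 × 0.26/0.36 = 2.249.
Sorption retards both mechanisms: v_R = v/R = 0.05736 m/day, D_R = D/R = 0.2343 m²/day.
Peak time from v_R²t² + 2D_R t − x² = 0: t = (√(D_R² + v_R²x²) − D_R)/v_R².
√(D_R² + v_R²x²) = √(0.2343² + 0.05736² × 152²) = 8.722; v_R² = 0.003290.
t = (8.722 − 0.2343)/0.003290 = 2580 days.

2580 days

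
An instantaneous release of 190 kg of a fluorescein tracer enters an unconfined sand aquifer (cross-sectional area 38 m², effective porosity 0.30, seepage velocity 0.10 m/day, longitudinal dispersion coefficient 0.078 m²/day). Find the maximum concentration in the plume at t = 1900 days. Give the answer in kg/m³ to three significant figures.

0.386 kg/m³

The peak of an instantaneous 1D plume sits at x = vt; there the Gaussian factor is 1 and C_max = M/(n_e·A·√(4πDt)), where n_e·A is the pore area the mass is dissolved in.
√(4πDt) = √(4π × 0.078 × 1900) = 43.15 m, so C_max = 190/(0.30 × 38 × 43.15) = 0.386 kg/m³.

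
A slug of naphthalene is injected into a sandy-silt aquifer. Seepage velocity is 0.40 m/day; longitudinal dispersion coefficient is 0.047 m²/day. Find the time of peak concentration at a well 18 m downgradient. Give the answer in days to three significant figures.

For the 1D instantaneous-source solution, setting ∂C/∂t = 0 at fixed x gives v²t² + 2Dt − x² = 0, so t = (√(D² + v²x²) − D)/v².
√(D² + v²x²) = √(0.047² + 0.40² × 18²) = 7.200; v² = 0.16.
t = (7.200 − 0.047)/0.16 = 44.7 days (vs. the pure-advection estimate x/v = 45.0 d).

44.7 days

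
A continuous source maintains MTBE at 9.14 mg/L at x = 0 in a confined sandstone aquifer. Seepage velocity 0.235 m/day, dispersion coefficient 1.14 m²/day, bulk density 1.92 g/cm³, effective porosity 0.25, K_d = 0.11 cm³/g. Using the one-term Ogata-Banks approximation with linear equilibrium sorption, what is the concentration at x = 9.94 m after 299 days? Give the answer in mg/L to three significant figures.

8.49 mg/L

Retardation factor R = 1 + ρ_b·K_d/n = 1 + 1.92 × 0.11/0.25 = 1.845.
Sorption retards both mechanisms: v_R = v/R = 0.1274 m/day, D_R = D/R = 0.6179 m²/day.
v_R·t = 0.1274 × 299 = 38.0926 m; 2√(D_R t) = 27.18 m; argument = (9.94 − 38.0926)/27.18 = -1.036.
C = C₀ × ½·erfc(-1.036) = 9.14 × 0.9286 = 8.49 mg/L.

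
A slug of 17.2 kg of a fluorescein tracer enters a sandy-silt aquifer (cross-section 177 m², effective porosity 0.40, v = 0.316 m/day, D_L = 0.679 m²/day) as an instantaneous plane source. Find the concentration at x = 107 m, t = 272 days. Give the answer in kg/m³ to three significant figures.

For an instantaneous plane source, C(x,t) = M/(n_e·A·√(4πDt)) · exp(−(x−vt)²/(4Dt)), with n_e·A the pore (flow) area.
Plume center vt = 0.316 × 272 = 85.952 m, so the well at 107 m is 21.048 m downgradient of the peak.
√(4πDt) = 48.18 m, giving peak height M/(n_e·A·√(4πDt)) = 17.2/(0.40 × 177 × 48.18) = 0.005042 kg/m³.
(x−vt)²/(4Dt) = (21.048)²/(4 × 0.679 × 272) = 0.5997; exp(−0.5997) = 0.5490.
C = 0.005042 × 0.5490 = 0.00277 kg/m³.

0.00277 kg/m³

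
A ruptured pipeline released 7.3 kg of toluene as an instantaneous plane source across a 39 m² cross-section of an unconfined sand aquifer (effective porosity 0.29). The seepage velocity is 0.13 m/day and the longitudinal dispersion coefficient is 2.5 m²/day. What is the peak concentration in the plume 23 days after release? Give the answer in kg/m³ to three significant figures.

0.0240 kg/m³

The peak of an instantaneous 1D plume sits at x = vt; there the Gaussian factor is 1 and C_max = M/(n_e·A·√(4πDt)), where n_e·A is the pore area the mass is dissolved in.
√(4πDt) = √(4π × 2.5 × 23) = 26.88 m, so C_max = 7.3/(0.29 × 39 × 26.88) = 0.0240 kg/m³.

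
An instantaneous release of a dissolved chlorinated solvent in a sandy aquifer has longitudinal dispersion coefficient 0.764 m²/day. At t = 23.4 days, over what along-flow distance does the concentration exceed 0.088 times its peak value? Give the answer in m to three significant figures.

26.4 m

The plume is Gaussian with σ = √(2Dt) = √(2 × 0.764 × 23.4) = 5.980 m.
C/C_peak = exp(−Δx²/(2σ²)) = 0.088 ⇒ Δx = σ·√(−2 ln 0.088) = 5.980 × 2.205 = 13.19 m.
Width = 2Δx = 26.4 m.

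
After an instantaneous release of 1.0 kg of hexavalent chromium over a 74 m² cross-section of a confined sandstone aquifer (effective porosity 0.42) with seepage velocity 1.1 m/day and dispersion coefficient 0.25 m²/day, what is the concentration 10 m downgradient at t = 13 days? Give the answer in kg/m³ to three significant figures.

For an instantaneous plane source, C(x,t) = M/(n_e·A·√(4πDt)) · exp(−(x−vt)²/(4Dt)), with n_e·A the pore (flow) area.
Plume center vt = 1.1 × 13 = 14.3 m, so the well at 10 m is 4.3 m upgradient of the peak.
√(4πDt) = 6.391 m, giving peak height M/(n_e·A·√(4πDt)) = 1.0/(0.42 × 74 × 6.391) = 0.005034 kg/m³.
(x−vt)²/(4Dt) = (-4.3)²/(4 × 0.25 × 13) = 1.422; exp(−1.422) = 0.2412.
C = 0.005034 × 0.2412 = 0.00121 kg/m³.

0.00121 kg/m³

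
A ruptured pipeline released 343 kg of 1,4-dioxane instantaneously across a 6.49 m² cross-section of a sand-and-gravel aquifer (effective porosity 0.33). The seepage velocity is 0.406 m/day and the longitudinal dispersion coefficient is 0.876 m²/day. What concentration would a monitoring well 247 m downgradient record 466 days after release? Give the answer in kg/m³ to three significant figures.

For an instantaneous plane source, C(x,t) = M/(n_e·A·√(4πDt)) · exp(−(x−vt)²/(4Dt)), with n_e·A the pore (flow) area.
Plume center vt = 0.406 × 466 = 189.196 m, so the well at 247 m is 57.804 m downgradient of the peak.
√(4πDt) = 71.62 m, giving peak height M/(n_e·A·√(4πDt)) = 343/(0.33 × 6.49 × 71.62) = 2.236 kg/m³.
(x−vt)²/(4Dt) = (57.804)²/(4 × 0.876 × 466) = 2.046; exp(−2.046) = 0.1293.
C = 2.236 × 0.1293 = 0.289 kg/m³.

0.289 kg/m³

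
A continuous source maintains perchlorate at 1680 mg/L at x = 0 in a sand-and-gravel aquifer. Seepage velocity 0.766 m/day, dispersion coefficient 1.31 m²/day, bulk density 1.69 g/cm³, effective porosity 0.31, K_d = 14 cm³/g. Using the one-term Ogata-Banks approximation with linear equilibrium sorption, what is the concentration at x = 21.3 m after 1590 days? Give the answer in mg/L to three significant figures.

Retardation factor R = 1 + ρ_b·K_d/n = 1 + 1.69 × 14/0.31 = 77.32.
Sorption retards both mechanisms: v_R = v/R = 0.009907 m/day, D_R = D/R = 0.01694 m²/day.
v_R·t = 0.009907 × 1590 = 15.75213 m; 2√(D_R t) = 10.38 m; argument = (21.3 − 15.75213)/10.38 = 0.5345.
C = C₀ × ½·erfc(0.5345) = 1680 × 0.2249 = 378 mg/L.

378 mg/L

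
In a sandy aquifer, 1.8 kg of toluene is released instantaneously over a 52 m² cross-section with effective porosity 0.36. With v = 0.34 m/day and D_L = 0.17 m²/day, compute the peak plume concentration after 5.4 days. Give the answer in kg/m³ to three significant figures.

0.0283 kg/m³

The peak of an instantaneous 1D plume sits at x = vt; there the Gaussian factor is 1 and C_max = M/(n_e·A·√(4πDt)), where n_e·A is the pore area the mass is dissolved in.
√(4πDt) = √(4π × 0.17 × 5.4) = 3.396 m, so C_max = 1.8/(0.36 × 52 × 3.396) = 0.0283 kg/m³.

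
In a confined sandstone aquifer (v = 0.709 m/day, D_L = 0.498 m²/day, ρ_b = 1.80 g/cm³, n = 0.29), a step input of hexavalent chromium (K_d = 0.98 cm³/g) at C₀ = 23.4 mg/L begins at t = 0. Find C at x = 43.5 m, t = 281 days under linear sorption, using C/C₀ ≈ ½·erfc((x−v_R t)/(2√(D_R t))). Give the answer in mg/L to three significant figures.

0.169 mg/L

Retardation factor R = 1 + ρ_b·K_d/n = 1 + 1.80 × 0.98/0.29 = 7.083.
Sorption retards both mechanisms: v_R = v/R = 0.1001 m/day, D_R = D/R = 0.07031 m²/day.
v_R·t = 0.1001 × 281 = 28.1281 m; 2√(D_R t) = 8.890 m; argument = (43.5 − 28.1281)/8.890 = 1.729.
C = C₀ × ½·erfc(1.729) = 23.4 × 0.007239 = 0.169 mg/L.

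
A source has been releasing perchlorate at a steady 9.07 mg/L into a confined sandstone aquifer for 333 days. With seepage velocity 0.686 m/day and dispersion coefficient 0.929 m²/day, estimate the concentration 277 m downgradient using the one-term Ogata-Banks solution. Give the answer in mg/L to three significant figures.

0.231 mg/L

For a continuous step input, C/C₀ ≈ ½·erfc((x−vt)/(2√(Dt))).
vt = 0.686 × 333 = 228.438 m and 2√(Dt) = 2√(0.929 × 333) = 35.18 m.
Argument (x−vt)/(2√(Dt)) = (277 − 228.438)/35.18 = 1.380; ½·erfc(1.380) = 0.02549.
C = 9.07 × 0.02549 = 0.231 mg/L.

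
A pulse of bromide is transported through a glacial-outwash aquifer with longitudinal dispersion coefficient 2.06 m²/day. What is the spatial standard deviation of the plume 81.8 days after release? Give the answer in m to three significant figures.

Dispersive spreading gives a Gaussian with σ² = 2Dt; advection only shifts the center.
σ = √(2 × 2.06 × 81.8) = 18.4 m.

18.4 m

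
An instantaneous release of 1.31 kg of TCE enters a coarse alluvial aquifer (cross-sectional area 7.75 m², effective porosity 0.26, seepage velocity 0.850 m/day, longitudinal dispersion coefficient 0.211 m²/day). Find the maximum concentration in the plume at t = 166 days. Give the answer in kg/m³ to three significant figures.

0.0310 kg/m³

The peak of an instantaneous 1D plume sits at x = vt; there the Gaussian factor is 1 and C_max = M/(n_e·A·√(4πDt)), where n_e·A is the pore area the mass is dissolved in.
√(4πDt) = √(4π × 0.211 × 166) = 20.98 m, so C_max = 1.31/(0.26 × 7.75 × 20.98) = 0.0310 kg/m³.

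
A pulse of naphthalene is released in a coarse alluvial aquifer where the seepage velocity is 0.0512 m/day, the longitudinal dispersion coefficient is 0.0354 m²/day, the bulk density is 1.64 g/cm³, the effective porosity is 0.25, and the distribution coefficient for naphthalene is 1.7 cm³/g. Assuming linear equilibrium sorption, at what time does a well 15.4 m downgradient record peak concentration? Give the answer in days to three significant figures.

Retardation factor R = 1 + ρ_b·K_d/n = 1 + 1.64 × 1.7/0.25 = 12.15.
Sorption retards both mechanisms: v_R = v/R = 0.004214 m/day, D_R = D/R = 0.002914 m²/day.
Peak time from v_R²t² + 2D_R t − x² = 0: t = (√(D_R² + v_R²x²) − D_R)/v_R².
√(D_R² + v_R²x²) = √(0.002914² + 0.004214² × 15.4²) = 0.06496; v_R² = 1.776e-05.
t = (0.06496 − 0.002914)/1.776e-05 = 3490 days.

3490 days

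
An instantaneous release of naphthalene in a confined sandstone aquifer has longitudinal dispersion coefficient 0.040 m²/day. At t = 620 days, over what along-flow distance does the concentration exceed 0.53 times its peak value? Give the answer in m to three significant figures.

The plume is Gaussian with σ = √(2Dt) = √(2 × 0.040 × 620) = 7.043 m.
C/C_peak = exp(−Δx²/(2σ²)) = 0.53 ⇒ Δx = σ·√(−2 ln 0.53) = 7.043 × 1.127 = 7.937 m.
Width = 2Δx = 15.9 m.

15.9 m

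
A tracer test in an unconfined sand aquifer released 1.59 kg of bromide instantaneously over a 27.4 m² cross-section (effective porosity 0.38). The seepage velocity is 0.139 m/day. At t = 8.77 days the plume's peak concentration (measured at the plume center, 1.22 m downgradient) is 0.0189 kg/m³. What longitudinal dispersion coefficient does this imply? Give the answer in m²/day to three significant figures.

At the plume center C_max = M/(n_e·A·√(4πDt)), so D = M²/(4πt·(n_e·A·C_max)²).
n_e·A·C_max = 0.38 × 27.4 × 0.0189 = 0.1968 kg/m.
D = 1.59²/(4π × 8.77 × 0.1968²) = 0.592 m²/day.

0.592 m²/day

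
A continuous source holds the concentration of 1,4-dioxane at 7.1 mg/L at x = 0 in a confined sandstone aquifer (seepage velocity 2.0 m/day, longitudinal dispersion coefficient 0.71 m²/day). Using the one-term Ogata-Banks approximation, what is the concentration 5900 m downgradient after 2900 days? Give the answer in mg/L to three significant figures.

For a continuous step input, C/C₀ ≈ ½·erfc((x−vt)/(2√(Dt))).
vt = 2.0 × 2900 = 5800 m and 2√(Dt) = 2√(0.71 × 2900) = 90.75 m.
Argument (x−vt)/(2√(Dt)) = (5900 − 5800)/90.75 = 1.102; ½·erfc(1.102) = 0.05956.
C = 7.1 × 0.05956 = 0.423 mg/L.

0.423 mg/L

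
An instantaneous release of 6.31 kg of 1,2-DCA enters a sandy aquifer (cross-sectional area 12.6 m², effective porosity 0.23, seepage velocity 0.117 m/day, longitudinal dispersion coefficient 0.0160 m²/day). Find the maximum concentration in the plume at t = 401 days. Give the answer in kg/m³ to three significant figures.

The peak of an instantaneous 1D plume sits at x = vt; there the Gaussian factor is 1 and C_max = M/(n_e·A·√(4πDt)), where n_e·A is the pore area the mass is dissolved in.
√(4πDt) = √(4π × 0.0160 × 401) = 8.979 m, so C_max = 6.31/(0.23 × 12.6 × 8.979) = 0.242 kg/m³.

0.242 kg/m³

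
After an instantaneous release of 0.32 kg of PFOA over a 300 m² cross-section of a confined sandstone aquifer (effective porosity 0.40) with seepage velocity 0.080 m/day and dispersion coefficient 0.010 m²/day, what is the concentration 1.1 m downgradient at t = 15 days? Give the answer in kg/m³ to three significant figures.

0.00191 kg/m³

For an instantaneous plane source, C(x,t) = M/(n_e·A·√(4πDt)) · exp(−(x−vt)²/(4Dt)), with n_e·A the pore (flow) area.
Plume center vt = 0.080 × 15 = 1.2 m, so the well at 1.1 m is 0.1 m upgradient of the peak.
√(4πDt) = 1.373 m, giving peak height M/(n_e·A·√(4πDt)) = 0.32/(0.40 × 300 × 1.373) = 0.001942 kg/m³.
(x−vt)²/(4Dt) = (-0.1)²/(4 × 0.010 × 15) = 0.01667; exp(−0.01667) = 0.9835.
C = 0.001942 × 0.9835 = 0.00191 kg/m³.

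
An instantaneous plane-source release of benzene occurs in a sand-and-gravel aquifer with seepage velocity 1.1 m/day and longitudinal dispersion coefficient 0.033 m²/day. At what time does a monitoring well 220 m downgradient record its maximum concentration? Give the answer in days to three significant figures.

For the 1D instantaneous-source solution, setting ∂C/∂t = 0 at fixed x gives v²t² + 2Dt − x² = 0, so t = (√(D² + v²x²) − D)/v².
√(D² + v²x²) = √(0.033² + 1.1² × 220²) = 242.0; v² = 1.21.
t = (242.0 − 0.033)/1.21 = 200 days (vs. the pure-advection estimate x/v = 200 d).

200 days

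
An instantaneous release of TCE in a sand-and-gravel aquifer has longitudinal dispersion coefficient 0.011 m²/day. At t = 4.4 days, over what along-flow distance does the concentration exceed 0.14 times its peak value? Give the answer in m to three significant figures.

The plume is Gaussian with σ = √(2Dt) = √(2 × 0.011 × 4.4) = 0.3111 m.
C/C_peak = exp(−Δx²/(2σ²)) = 0.14 ⇒ Δx = σ·√(−2 ln 0.14) = 0.3111 × 1.983 = 0.6169 m.
Width = 2Δx = 1.23 m.

1.23 m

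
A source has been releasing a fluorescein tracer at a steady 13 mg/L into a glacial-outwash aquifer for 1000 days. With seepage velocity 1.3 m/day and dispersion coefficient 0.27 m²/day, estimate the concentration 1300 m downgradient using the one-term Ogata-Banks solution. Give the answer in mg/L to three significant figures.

6.50 mg/L

For a continuous step input, C/C₀ ≈ ½·erfc((x−vt)/(2√(Dt))).
vt = 1.3 × 1000 = 1300 m and 2√(Dt) = 2√(0.27 × 1000) = 32.86 m.
Argument (x−vt)/(2√(Dt)) = (1300 − 1300)/32.86 = 0; ½·erfc(0) = 0.5000.
C = 13 × 0.5000 = 6.50 mg/L.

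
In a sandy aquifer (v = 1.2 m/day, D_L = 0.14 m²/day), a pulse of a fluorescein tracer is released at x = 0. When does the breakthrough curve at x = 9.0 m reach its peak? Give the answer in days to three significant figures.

7.40 days

For the 1D instantaneous-source solution, setting ∂C/∂t = 0 at fixed x gives v²t² + 2Dt − x² = 0, so t = (√(D² + v²x²) − D)/v².
√(D² + v²x²) = √(0.14² + 1.2² × 9.0²) = 10.80; v² = 1.44.
t = (10.80 − 0.14)/1.44 = 7.40 days (vs. the pure-advection estimate x/v = 7.50 d).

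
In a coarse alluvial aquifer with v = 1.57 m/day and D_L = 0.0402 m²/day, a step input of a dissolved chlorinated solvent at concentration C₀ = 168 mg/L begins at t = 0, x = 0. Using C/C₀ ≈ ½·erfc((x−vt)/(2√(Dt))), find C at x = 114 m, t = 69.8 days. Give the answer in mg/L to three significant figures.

For a continuous step input, C/C₀ ≈ ½·erfc((x−vt)/(2√(Dt))).
vt = 1.57 × 69.8 = 109.586 m and 2√(Dt) = 2√(0.0402 × 69.8) = 3.350 m.
Argument (x−vt)/(2√(Dt)) = (114 − 109.586)/3.350 = 1.318; ½·erfc(1.318) = 0.03117.
C = 168 × 0.03117 = 5.24 mg/L.

5.24 mg/L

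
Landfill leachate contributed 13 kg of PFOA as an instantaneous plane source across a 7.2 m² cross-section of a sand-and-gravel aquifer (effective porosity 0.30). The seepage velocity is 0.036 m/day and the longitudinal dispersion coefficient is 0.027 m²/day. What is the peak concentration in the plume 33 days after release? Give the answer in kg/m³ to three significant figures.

1.80 kg/m³

The peak of an instantaneous 1D plume sits at x = vt; there the Gaussian factor is 1 and C_max = M/(n_e·A·√(4πDt)), where n_e·A is the pore area the mass is dissolved in.
√(4πDt) = √(4π × 0.027 × 33) = 3.346 m, so C_max = 13/(0.30 × 7.2 × 3.346) = 1.80 kg/m³.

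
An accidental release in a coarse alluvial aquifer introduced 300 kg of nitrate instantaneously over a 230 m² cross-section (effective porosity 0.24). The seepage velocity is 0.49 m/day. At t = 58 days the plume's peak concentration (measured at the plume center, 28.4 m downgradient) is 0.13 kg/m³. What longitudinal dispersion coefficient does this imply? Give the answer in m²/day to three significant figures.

At the plume center C_max = M/(n_e·A·√(4πDt)), so D = M²/(4πt·(n_e·A·C_max)²).
n_e·A·C_max = 0.24 × 230 × 0.13 = 7.176 kg/m.
D = 300²/(4π × 58 × 7.176²) = 2.40 m²/day.

2.40 m²/day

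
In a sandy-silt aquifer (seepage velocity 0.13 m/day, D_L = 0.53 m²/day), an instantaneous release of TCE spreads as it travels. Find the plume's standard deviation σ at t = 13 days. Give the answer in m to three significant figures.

Dispersive spreading gives a Gaussian with σ² = 2Dt; advection only shifts the center.
σ = √(2 × 0.53 × 13) = 3.71 m.

3.71 m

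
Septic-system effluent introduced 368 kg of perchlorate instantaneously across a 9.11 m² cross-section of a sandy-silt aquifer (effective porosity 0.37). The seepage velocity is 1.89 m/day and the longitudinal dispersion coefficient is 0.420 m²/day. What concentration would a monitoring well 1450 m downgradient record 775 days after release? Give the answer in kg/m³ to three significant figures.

For an instantaneous plane source, C(x,t) = M/(n_e·A·√(4πDt)) · exp(−(x−vt)²/(4Dt)), with n_e·A the pore (flow) area.
Plume center vt = 1.89 × 775 = 1464.75 m, so the well at 1450 m is 14.75 m upgradient of the peak.
√(4πDt) = 63.96 m, giving peak height M/(n_e·A·√(4πDt)) = 368/(0.37 × 9.11 × 63.96) = 1.707 kg/m³.
(x−vt)²/(4Dt) = (-14.75)²/(4 × 0.420 × 775) = 0.1671; exp(−0.1671) = 0.8461.
C = 1.707 × 0.8461 = 1.44 kg/m³.

1.44 kg/m³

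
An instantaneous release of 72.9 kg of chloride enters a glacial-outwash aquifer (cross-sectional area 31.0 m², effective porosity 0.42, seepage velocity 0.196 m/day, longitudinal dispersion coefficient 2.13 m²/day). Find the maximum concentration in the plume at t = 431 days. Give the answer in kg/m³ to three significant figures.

The peak of an instantaneous 1D plume sits at x = vt; there the Gaussian factor is 1 and C_max = M/(n_e·A·√(4πDt)), where n_e·A is the pore area the mass is dissolved in.
√(4πDt) = √(4π × 2.13 × 431) = 107.4 m, so C_max = 72.9/(0.42 × 31.0 × 107.4) = 0.0521 kg/m³.

0.0521 kg/m³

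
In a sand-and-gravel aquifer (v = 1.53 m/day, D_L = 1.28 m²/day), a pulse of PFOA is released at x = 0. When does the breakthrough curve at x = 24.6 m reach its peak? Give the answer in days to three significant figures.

15.5 days

For the 1D instantaneous-source solution, setting ∂C/∂t = 0 at fixed x gives v²t² + 2Dt − x² = 0, so t = (√(D² + v²x²) − D)/v².
√(D² + v²x²) = √(1.28² + 1.53² × 24.6²) = 37.66; v² = 2.3409.
t = (37.66 − 1.28)/2.3409 = 15.5 days (vs. the pure-advection estimate x/v = 16.1 d).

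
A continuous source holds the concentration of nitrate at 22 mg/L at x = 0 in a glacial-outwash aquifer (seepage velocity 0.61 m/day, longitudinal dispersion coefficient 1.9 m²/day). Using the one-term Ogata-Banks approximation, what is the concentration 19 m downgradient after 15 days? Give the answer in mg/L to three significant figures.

2.11 mg/L

For a continuous step input, C/C₀ ≈ ½·erfc((x−vt)/(2√(Dt))).
vt = 0.61 × 15 = 9.15 m and 2√(Dt) = 2√(1.9 × 15) = 10.68 m.
Argument (x−vt)/(2√(Dt)) = (19 − 9.15)/10.68 = 0.9223; ½·erfc(0.9223) = 0.09606.
C = 22 × 0.09606 = 2.11 mg/L.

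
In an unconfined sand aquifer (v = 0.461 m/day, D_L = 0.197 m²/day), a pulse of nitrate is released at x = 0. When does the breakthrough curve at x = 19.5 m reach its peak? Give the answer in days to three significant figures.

41.4 days

For the 1D instantaneous-source solution, setting ∂C/∂t = 0 at fixed x gives v²t² + 2Dt − x² = 0, so t = (√(D² + v²x²) − D)/v².
√(D² + v²x²) = √(0.197² + 0.461² × 19.5²) = 8.992; v² = 0.212521.
t = (8.992 − 0.197)/0.212521 = 41.4 days (vs. the pure-advection estimate x/v = 42.3 d).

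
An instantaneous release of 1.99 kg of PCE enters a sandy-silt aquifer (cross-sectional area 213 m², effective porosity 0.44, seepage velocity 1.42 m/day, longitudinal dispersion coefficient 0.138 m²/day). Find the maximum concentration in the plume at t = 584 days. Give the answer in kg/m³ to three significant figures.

0.000667 kg/m³

The peak of an instantaneous 1D plume sits at x = vt; there the Gaussian factor is 1 and C_max = M/(n_e·A·√(4πDt)), where n_e·A is the pore area the mass is dissolved in.
√(4πDt) = √(4π × 0.138 × 584) = 31.82 m, so C_max = 1.99/(0.44 × 213 × 31.82) = 0.000667 kg/m³.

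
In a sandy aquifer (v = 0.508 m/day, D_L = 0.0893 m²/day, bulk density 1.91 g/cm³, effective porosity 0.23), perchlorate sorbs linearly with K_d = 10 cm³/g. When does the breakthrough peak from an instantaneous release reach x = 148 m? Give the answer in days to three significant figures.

Retardation factor R = 1 + ρ_b·K_d/n = 1 + 1.91 × 10/0.23 = 84.04.
Sorption retards both mechanisms: v_R = v/R = 0.006045 m/day, D_R = D/R = 0.001063 m²/day.
Peak time from v_R²t² + 2D_R t − x² = 0: t = (√(D_R² + v_R²x²) − D_R)/v_R².
√(D_R² + v_R²x²) = √(0.001063² + 0.006045² × 148²) = 0.8947; v_R² = 3.654e-05.
t = (0.8947 − 0.001063)/3.654e-05 = 24500 days.

24500 days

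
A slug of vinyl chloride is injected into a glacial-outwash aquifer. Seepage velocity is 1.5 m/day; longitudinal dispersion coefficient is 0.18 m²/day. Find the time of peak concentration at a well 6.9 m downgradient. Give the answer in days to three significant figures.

4.52 days

For the 1D instantaneous-source solution, setting ∂C/∂t = 0 at fixed x gives v²t² + 2Dt − x² = 0, so t = (√(D² + v²x²) − D)/v².
√(D² + v²x²) = √(0.18² + 1.5² × 6.9²) = 10.35; v² = 2.25.
t = (10.35 − 0.18)/2.25 = 4.52 days (vs. the pure-advection estimate x/v = 4.60 d).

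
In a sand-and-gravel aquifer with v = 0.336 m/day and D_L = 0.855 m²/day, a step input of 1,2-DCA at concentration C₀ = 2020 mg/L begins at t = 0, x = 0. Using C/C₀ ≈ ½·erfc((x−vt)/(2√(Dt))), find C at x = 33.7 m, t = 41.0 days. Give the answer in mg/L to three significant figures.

For a continuous step input, C/C₀ ≈ ½·erfc((x−vt)/(2√(Dt))).
vt = 0.336 × 41.0 = 13.776 m and 2√(Dt) = 2√(0.855 × 41.0) = 11.84 m.
Argument (x−vt)/(2√(Dt)) = (33.7 − 13.776)/11.84 = 1.683; ½·erfc(1.683) = 0.008653.
C = 2020 × 0.008653 = 17.5 mg/L.

17.5 mg/L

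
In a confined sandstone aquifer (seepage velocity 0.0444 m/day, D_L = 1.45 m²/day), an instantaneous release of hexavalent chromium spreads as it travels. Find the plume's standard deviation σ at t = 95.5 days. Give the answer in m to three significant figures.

Dispersive spreading gives a Gaussian with σ² = 2Dt; advection only shifts the center.
σ = √(2 × 1.45 × 95.5) = 16.6 m.

16.6 m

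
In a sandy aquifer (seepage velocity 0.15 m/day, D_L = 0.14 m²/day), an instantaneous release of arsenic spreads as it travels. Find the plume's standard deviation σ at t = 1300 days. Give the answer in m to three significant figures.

Dispersive spreading gives a Gaussian with σ² = 2Dt; advection only shifts the center.
σ = √(2 × 0.14 × 1300) = 19.1 m.

19.1 m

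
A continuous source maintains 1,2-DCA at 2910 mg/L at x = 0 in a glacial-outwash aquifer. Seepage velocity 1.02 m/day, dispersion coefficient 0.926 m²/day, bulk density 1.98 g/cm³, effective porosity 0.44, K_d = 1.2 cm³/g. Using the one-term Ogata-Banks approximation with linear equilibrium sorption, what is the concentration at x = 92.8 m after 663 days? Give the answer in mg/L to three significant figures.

2400 mg/L

Retardation factor R = 1 + ρ_b·K_d/n = 1 + 1.98 × 1.2/0.44 = 6.400.
Sorption retards both mechanisms: v_R = v/R = 0.1594 m/day, D_R = D/R = 0.1447 m²/day.
v_R·t = 0.1594 × 663 = 105.6822 m; 2√(D_R t) = 19.59 m; argument = (92.8 − 105.6822)/19.59 = -0.6576.
C = C₀ × ½·erfc(-0.6576) = 2910 × 0.8238 = 2400 mg/L.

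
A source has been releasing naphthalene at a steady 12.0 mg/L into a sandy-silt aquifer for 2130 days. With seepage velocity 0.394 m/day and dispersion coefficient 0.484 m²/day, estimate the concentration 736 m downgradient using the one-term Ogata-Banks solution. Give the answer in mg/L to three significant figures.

11.9 mg/L

For a continuous step input, C/C₀ ≈ ½·erfc((x−vt)/(2√(Dt))).
vt = 0.394 × 2130 = 839.22 m and 2√(Dt) = 2√(0.484 × 2130) = 64.22 m.
Argument (x−vt)/(2√(Dt)) = (736 − 839.22)/64.22 = -1.607; ½·erfc(-1.607) = 0.9885.
C = 12.0 × 0.9885 = 11.9 mg/L.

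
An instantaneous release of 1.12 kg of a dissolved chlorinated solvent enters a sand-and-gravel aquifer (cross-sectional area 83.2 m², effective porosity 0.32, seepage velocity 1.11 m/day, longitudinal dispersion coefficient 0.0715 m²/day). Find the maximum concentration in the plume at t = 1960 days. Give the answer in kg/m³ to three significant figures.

0.00100 kg/m³

The peak of an instantaneous 1D plume sits at x = vt; there the Gaussian factor is 1 and C_max = M/(n_e·A·√(4πDt)), where n_e·A is the pore area the mass is dissolved in.
√(4πDt) = √(4π × 0.0715 × 1960) = 41.96 m, so C_max = 1.12/(0.32 × 83.2 × 41.96) = 0.00100 kg/m³.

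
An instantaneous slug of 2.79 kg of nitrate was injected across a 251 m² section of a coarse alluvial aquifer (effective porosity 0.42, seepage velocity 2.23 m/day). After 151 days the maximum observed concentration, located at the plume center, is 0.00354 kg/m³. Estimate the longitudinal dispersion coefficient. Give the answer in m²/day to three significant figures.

0.0295 m²/day

At the plume center C_max = M/(n_e·A·√(4πDt)), so D = M²/(4πt·(n_e·A·C_max)²).
n_e·A·C_max = 0.42 × 251 × 0.00354 = 0.3732 kg/m.
D = 2.79²/(4π × 151 × 0.3732²) = 0.0295 m²/day.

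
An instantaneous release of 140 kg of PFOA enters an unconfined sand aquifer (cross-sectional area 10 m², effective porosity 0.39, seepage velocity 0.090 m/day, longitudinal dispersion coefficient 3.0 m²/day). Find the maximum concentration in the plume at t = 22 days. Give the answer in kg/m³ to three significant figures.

The peak of an instantaneous 1D plume sits at x = vt; there the Gaussian factor is 1 and C_max = M/(n_e·A·√(4πDt)), where n_e·A is the pore area the mass is dissolved in.
√(4πDt) = √(4π × 3.0 × 22) = 28.80 m, so C_max = 140/(0.39 × 10 × 28.80) = 1.25 kg/m³.

1.25 kg/m³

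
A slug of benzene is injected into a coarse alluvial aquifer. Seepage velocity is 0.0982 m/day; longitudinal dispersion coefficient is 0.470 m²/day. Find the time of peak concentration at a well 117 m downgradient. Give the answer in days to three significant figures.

For the 1D instantaneous-source solution, setting ∂C/∂t = 0 at fixed x gives v²t² + 2Dt − x² = 0, so t = (√(D² + v²x²) − D)/v².
√(D² + v²x²) = √(0.470² + 0.0982² × 117²) = 11.50; v² = 0.00964324.
t = (11.50 − 0.470)/0.00964324 = 1140 days (vs. the pure-advection estimate x/v = 1190 d).

1140 days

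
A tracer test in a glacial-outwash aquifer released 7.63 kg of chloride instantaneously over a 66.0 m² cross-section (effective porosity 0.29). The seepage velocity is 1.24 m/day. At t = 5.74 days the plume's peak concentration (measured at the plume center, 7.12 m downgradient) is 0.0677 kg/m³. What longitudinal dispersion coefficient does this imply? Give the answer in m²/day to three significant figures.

0.481 m²/day

At the plume center C_max = M/(n_e·A·√(4πDt)), so D = M²/(4πt·(n_e·A·C_max)²).
n_e·A·C_max = 0.29 × 66.0 × 0.0677 = 1.296 kg/m.
D = 7.63²/(4π × 5.74 × 1.296²) = 0.481 m²/day.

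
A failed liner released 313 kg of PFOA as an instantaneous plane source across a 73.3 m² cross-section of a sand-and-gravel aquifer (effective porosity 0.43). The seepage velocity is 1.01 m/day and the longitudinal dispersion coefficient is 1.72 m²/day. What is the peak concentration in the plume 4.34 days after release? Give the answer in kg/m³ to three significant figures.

The peak of an instantaneous 1D plume sits at x = vt; there the Gaussian factor is 1 and C_max = M/(n_e·A·√(4πDt)), where n_e·A is the pore area the mass is dissolved in.
√(4πDt) = √(4π × 1.72 × 4.34) = 9.685 m, so C_max = 313/(0.43 × 73.3 × 9.685) = 1.03 kg/m³.

1.03 kg/m³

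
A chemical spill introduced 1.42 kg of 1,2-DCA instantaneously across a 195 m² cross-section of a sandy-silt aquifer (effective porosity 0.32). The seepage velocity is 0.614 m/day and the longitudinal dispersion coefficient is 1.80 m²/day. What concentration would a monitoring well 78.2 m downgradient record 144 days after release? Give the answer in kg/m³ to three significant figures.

For an instantaneous plane source, C(x,t) = M/(n_e·A·√(4πDt)) · exp(−(x−vt)²/(4Dt)), with n_e·A the pore (flow) area.
Plume center vt = 0.614 × 144 = 88.416 m, so the well at 78.2 m is 10.216 m upgradient of the peak.
√(4πDt) = 57.07 m, giving peak height M/(n_e·A·√(4πDt)) = 1.42/(0.32 × 195 × 57.07) = 0.0003987 kg/m³.
(x−vt)²/(4Dt) = (-10.216)²/(4 × 1.80 × 144) = 0.1007; exp(−0.1007) = 0.9042.
C = 0.0003987 × 0.9042 = 0.000361 kg/m³.

0.000361 kg/m³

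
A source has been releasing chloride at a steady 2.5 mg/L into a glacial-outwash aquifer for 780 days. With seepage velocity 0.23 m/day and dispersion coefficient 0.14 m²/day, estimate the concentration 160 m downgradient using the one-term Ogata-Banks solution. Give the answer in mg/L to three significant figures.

2.26 mg/L

For a continuous step input, C/C₀ ≈ ½·erfc((x−vt)/(2√(Dt))).
vt = 0.23 × 780 = 179.4 m and 2√(Dt) = 2√(0.14 × 780) = 20.90 m.
Argument (x−vt)/(2√(Dt)) = (160 − 179.4)/20.90 = -0.9282; ½·erfc(-0.9282) = 0.9054.
C = 2.5 × 0.9054 = 2.26 mg/L.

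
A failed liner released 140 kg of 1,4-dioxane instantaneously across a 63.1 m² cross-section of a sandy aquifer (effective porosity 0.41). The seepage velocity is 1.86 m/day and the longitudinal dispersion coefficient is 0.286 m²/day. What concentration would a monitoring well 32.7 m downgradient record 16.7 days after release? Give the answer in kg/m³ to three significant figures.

0.607 kg/m³

For an instantaneous plane source, C(x,t) = M/(n_e·A·√(4πDt)) · exp(−(x−vt)²/(4Dt)), with n_e·A the pore (flow) area.
Plume center vt = 1.86 × 16.7 = 31.062 m, so the well at 32.7 m is 1.638 m downgradient of the peak.
√(4πDt) = 7.747 m, giving peak height M/(n_e·A·√(4πDt)) = 140/(0.41 × 63.1 × 7.747) = 0.6985 kg/m³.
(x−vt)²/(4Dt) = (1.638)²/(4 × 0.286 × 16.7) = 0.1404; exp(−0.1404) = 0.8690.
C = 0.6985 × 0.8690 = 0.607 kg/m³.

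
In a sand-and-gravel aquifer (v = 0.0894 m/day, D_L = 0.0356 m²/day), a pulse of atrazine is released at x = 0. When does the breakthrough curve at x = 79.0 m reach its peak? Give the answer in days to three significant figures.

For the 1D instantaneous-source solution, setting ∂C/∂t = 0 at fixed x gives v²t² + 2Dt − x² = 0, so t = (√(D² + v²x²) − D)/v².
√(D² + v²x²) = √(0.0356² + 0.0894² × 79.0²) = 7.063; v² = 0.00799236.
t = (7.063 − 0.0356)/0.00799236 = 879 days (vs. the pure-advection estimate x/v = 884 d).

879 days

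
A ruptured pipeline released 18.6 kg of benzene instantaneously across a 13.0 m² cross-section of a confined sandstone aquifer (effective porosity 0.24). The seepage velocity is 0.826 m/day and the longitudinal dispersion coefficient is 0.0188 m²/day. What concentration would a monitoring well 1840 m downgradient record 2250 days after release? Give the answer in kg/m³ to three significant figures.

For an instantaneous plane source, C(x,t) = M/(n_e·A·√(4πDt)) · exp(−(x−vt)²/(4Dt)), with n_e·A the pore (flow) area.
Plume center vt = 0.826 × 2250 = 1858.5 m, so the well at 1840 m is 18.5 m upgradient of the peak.
√(4πDt) = 23.06 m, giving peak height M/(n_e·A·√(4πDt)) = 18.6/(0.24 × 13.0 × 23.06) = 0.2585 kg/m³.
(x−vt)²/(4Dt) = (-18.5)²/(4 × 0.0188 × 2250) = 2.023; exp(−2.023) = 0.1323.
C = 0.2585 × 0.1323 = 0.0342 kg/m³.

0.0342 kg/m³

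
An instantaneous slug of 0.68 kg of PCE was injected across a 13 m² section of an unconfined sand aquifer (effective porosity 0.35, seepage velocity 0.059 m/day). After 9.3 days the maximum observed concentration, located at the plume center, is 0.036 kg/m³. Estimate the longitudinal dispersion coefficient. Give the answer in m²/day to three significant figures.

At the plume center C_max = M/(n_e·A·√(4πDt)), so D = M²/(4πt·(n_e·A·C_max)²).
n_e·A·C_max = 0.35 × 13 × 0.036 = 0.1638 kg/m.
D = 0.68²/(4π × 9.3 × 0.1638²) = 0.147 m²/day.

0.147 m²/day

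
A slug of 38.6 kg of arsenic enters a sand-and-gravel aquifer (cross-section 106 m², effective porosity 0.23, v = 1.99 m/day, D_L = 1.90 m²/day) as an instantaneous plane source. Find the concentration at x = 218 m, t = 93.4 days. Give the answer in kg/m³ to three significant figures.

For an instantaneous plane source, C(x,t) = M/(n_e·A·√(4πDt)) · exp(−(x−vt)²/(4Dt)), with n_e·A the pore (flow) area.
Plume center vt = 1.99 × 93.4 = 185.866 m, so the well at 218 m is 32.134 m downgradient of the peak.
√(4πDt) = 47.22 m, giving peak height M/(n_e·A·√(4πDt)) = 38.6/(0.23 × 106 × 47.22) = 0.03353 kg/m³.
(x−vt)²/(4Dt) = (32.134)²/(4 × 1.90 × 93.4) = 1.455; exp(−1.455) = 0.2334.
C = 0.03353 × 0.2334 = 0.00783 kg/m³.

0.00783 kg/m³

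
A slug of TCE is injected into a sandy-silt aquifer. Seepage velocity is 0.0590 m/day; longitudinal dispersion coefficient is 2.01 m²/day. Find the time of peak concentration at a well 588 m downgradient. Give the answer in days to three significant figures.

For the 1D instantaneous-source solution, setting ∂C/∂t = 0 at fixed x gives v²t² + 2Dt − x² = 0, so t = (√(D² + v²x²) − D)/v².
√(D² + v²x²) = √(2.01² + 0.0590² × 588²) = 34.75; v² = 0.003481.
t = (34.75 − 2.01)/0.003481 = 9410 days (vs. the pure-advection estimate x/v = 9970 d).

9410 days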